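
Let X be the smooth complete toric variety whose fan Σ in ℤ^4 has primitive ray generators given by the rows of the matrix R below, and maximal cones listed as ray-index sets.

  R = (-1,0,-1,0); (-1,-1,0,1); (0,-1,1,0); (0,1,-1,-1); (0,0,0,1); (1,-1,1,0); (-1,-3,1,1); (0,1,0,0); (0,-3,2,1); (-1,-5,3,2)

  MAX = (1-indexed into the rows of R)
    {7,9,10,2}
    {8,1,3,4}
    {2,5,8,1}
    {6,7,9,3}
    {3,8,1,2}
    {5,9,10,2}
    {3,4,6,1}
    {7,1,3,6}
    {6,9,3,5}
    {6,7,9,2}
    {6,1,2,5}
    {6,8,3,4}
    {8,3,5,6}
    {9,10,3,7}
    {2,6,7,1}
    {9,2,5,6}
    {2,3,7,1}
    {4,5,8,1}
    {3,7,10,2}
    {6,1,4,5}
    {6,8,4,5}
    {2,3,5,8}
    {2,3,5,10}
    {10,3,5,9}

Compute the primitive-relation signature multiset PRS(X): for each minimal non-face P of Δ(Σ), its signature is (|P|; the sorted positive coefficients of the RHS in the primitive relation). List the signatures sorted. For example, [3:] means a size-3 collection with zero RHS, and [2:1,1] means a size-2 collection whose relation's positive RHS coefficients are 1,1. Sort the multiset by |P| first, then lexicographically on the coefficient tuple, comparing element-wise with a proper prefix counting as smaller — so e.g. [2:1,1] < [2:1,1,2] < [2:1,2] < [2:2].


Δ(Σ) — 10 vertices, 17 min non-faces:

  {1,9}:  v_{1} + v_{9} = v_{7} — sig = [2:1]
  {2,4}:  v_{2} + v_{4} = v_{1} — sig = [2:1]
  {4,10}:  v_{4} + v_{10} = v_{3} + v_{7} — sig = [2:1,1]
  {7,8}:  v_{7} + v_{8} = v_{2} + v_{3} — sig = [2:1,1]
  {1,10}:  v_{1} + v_{10} = v_{2} + v_{3} + v_{7} — sig = [2:1,1,1]
  {4,9}:  v_{4} + v_{9} = v_{1} + v_{3} + v_{6} — sig = [2:1,1,1]
  {4,7}:  v_{4} + v_{7} = 2·v_{1} + v_{3} + v_{6} — sig = [2:1,1,2]
  {8,10}:  v_{8} + v_{10} = v_{2} + 3·v_{3} + v_{5} — sig = [2:1,1,3]
  {5,7}:  v_{5} + v_{7} = 2·v_{2} + v_{6} — sig = [2:1,2]
  {8,9}:  v_{8} + v_{9} = 2·v_{3} + v_{5} — sig = [2:1,2]
  {6,10}:  v_{6} + v_{10} = 2·v_{9} — sig = [2:2]
  {1,6,8}:  v_{1} + v_{6} + v_{8} = 0 — sig = [3:]
  {3,4,5}:  v_{3} + v_{4} + v_{5} = 0 — sig = [3:]
  {1,3,5}:  v_{1} + v_{3} + v_{5} = v_{2} — sig = [3:1]
  {2,3,6}:  v_{2} + v_{3} + v_{6} = v_{9} — sig = [3:1]
  {2,3,9}:  v_{2} + v_{3} + v_{9} = v_{10} — sig = [3:1]
  {2,6,8}:  v_{2} + v_{6} + v_{8} = v_{3} + v_{5} — sig = [3:1,1]

Signatures (|P|; sorted positive RHS coefficients), sorted:
    [2:1]
    [2:1]
    [2:1,1]
    [2:1,1]
    [2:1,1,1]
    [2:1,1,1]
    [2:1,1,2]
    [2:1,1,3]
    [2:1,2]
    [2:1,2]
    [2:2]
    [3:]
    [3:]
    [3:1]
    [3:1]
    [3:1]
    [3:1,1]


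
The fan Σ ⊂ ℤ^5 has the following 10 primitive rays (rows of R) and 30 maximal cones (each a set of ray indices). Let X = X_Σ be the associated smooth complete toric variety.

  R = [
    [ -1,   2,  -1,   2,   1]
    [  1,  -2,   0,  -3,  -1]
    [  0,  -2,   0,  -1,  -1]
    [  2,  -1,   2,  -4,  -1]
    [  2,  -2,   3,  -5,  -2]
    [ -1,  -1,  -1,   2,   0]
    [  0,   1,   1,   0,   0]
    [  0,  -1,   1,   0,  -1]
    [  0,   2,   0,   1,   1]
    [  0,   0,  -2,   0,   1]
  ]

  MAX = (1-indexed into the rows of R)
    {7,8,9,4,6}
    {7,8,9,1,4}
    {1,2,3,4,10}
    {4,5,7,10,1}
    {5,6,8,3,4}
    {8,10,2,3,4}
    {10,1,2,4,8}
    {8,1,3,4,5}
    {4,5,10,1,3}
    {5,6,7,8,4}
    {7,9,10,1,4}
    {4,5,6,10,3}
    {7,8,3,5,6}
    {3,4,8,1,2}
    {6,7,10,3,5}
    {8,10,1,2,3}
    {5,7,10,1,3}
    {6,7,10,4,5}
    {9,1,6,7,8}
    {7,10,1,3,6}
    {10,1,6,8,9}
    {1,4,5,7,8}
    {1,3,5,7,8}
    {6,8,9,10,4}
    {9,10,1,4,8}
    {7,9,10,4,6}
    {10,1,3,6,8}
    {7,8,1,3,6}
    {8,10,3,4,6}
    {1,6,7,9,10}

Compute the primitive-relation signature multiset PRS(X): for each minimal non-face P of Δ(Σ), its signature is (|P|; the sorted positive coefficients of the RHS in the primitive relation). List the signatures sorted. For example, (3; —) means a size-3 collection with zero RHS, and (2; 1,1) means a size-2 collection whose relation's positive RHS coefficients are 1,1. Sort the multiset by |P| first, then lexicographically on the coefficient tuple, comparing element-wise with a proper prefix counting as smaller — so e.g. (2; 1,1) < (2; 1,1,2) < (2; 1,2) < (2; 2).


12 collections generate NE(X_Σ); each relation:

  P = {3,9}:  v_{3} + v_{9} = 0 ; sig = (2; —)
  P = {5,9}:  v_{5} + v_{9} = v_{4} + v_{7} ; sig = (2; 1,1)
  P = {2,6}:  v_{2} + v_{6} = v_{3} + v_{8} + v_{10} ; sig = (2; 1,1,1)
  P = {2,7}:  v_{2} + v_{7} = v_{1} + v_{3} + v_{4} ; sig = (2; 1,1,1)
  P = {2,9}:  v_{2} + v_{9} = v_{1} + v_{4} + v_{8} + v_{10} ; sig = (2; 1,1,1,1)
  P = {2,5}:  v_{2} + v_{5} = v_{1} + 2·v_{3} + 2·v_{4} ; sig = (2; 1,2,2)
  P = {1,4,6}:  v_{1} + v_{4} + v_{6} = 0 ; sig = (3; —)
  P = {7,8,10}:  v_{7} + v_{8} + v_{10} = 0 ; sig = (3; —)
  P = {3,4,7}:  v_{3} + v_{4} + v_{7} = v_{5} ; sig = (3; 1)
  P = {1,5,6}:  v_{1} + v_{5} + v_{6} = v_{3} + v_{7} ; sig = (3; 1,1)
  P = {5,8,10}:  v_{5} + v_{8} + v_{10} = v_{3} + v_{4} ; sig = (3; 1,1)
  P = {1,3,4,8,10}:  v_{1} + v_{3} + v_{4} + v_{8} + v_{10} = v_{2} ; sig = (5; 1)

Signatures (|P|; sorted positive RHS coefficients), sorted:
    |P|=2: 6 collections, coeffs (), (1,1), (1,1,1), (1,1,1), (1,1,1,1), (1,2,2)
    |P|=3: 5 collections, coeffs (), (), (1), (1,1), (1,1)
    |P|=5: 1 collection, coeffs (1)


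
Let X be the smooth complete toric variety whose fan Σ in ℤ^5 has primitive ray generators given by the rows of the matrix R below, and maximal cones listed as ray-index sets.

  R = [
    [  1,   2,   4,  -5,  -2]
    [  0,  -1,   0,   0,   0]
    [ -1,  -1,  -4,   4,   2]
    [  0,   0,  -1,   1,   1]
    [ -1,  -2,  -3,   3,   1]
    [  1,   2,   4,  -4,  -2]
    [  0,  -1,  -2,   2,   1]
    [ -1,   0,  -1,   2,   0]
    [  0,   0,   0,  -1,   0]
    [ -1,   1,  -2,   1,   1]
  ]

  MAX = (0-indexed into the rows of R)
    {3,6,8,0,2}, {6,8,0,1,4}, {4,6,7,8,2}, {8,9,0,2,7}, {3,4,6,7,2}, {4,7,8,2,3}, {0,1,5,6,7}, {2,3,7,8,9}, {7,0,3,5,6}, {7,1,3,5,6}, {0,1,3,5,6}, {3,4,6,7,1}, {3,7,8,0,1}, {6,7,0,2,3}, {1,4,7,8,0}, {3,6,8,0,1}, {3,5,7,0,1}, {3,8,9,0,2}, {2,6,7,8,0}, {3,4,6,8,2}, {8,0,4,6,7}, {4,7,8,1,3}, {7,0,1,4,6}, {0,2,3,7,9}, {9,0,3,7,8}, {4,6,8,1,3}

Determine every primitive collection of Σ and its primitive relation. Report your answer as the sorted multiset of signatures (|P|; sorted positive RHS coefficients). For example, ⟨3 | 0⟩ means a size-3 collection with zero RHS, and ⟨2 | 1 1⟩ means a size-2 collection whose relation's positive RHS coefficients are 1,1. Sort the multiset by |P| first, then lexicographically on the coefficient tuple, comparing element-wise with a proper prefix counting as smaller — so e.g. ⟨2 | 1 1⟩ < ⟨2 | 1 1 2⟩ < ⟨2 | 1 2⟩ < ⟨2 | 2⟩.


14 collections generate NE(X_Σ); each relation:

  P = {5,8}:  v_{5} + v_{8} = v_{0}  so sig = ⟨2 | 1⟩
  P = {1,2}:  v_{1} + v_{2} = v_{3} + v_{4}  so sig = ⟨2 | 1 1⟩
  P = {2,5}:  v_{2} + v_{5} = v_{0} + v_{3} + v_{6} + v_{7}  so sig = ⟨2 | 1 1 1 1⟩
  P = {4,5}:  v_{4} + v_{5} = v_{0} + v_{1} + v_{6} + v_{7}  so sig = ⟨2 | 1 1 1 1⟩
  P = {5,9}:  v_{5} + v_{9} = 2·v_{0} + v_{2} + v_{3} + v_{7}  so sig = ⟨2 | 1 1 1 2⟩
  P = {1,9}:  v_{1} + v_{9} = v_{3} + v_{7} + 2·v_{8}  so sig = ⟨2 | 1 1 2⟩
  P = {4,9}:  v_{4} + v_{9} = v_{2} + v_{7} + 2·v_{8}  so sig = ⟨2 | 1 1 2⟩
  P = {6,9}:  v_{6} + v_{9} = v_{0} + 2·v_{2}  so sig = ⟨2 | 1 2⟩
  P = {0,3,4}:  v_{0} + v_{3} + v_{4} = v_{8}  so sig = ⟨3 | 1⟩
  P = {0,2,4}:  v_{0} + v_{2} + v_{4} = v_{6} + v_{7} + 2·v_{8}  so sig = ⟨3 | 1 1 2⟩
  P = {1,6,7,8}:  v_{1} + v_{6} + v_{7} + v_{8} = v_{4}  so sig = ⟨4 | 1⟩
  P = {3,6,7,8}:  v_{3} + v_{6} + v_{7} + v_{8} = v_{2}  so sig = ⟨4 | 1⟩
  P = {0,1,3,6,7}:  v_{0} + v_{1} + v_{3} + v_{6} + v_{7} = 0  so sig = ⟨5 | 0⟩
  P = {0,2,3,7,8}:  v_{0} + v_{2} + v_{3} + v_{7} + v_{8} = v_{9}  so sig = ⟨5 | 1⟩

Sorted signature multiset PRS(X):
[⟨2 | 1⟩, ⟨2 | 1 1⟩, ⟨2 | 1 1 1 1⟩, ⟨2 | 1 1 1 1⟩, ⟨2 | 1 1 1 2⟩, ⟨2 | 1 1 2⟩, ⟨2 | 1 1 2⟩, ⟨2 | 1 2⟩, ⟨3 | 1⟩, ⟨3 | 1 1 2⟩, ⟨4 | 1⟩, ⟨4 | 1⟩, ⟨5 | 0⟩, ⟨5 | 1⟩]


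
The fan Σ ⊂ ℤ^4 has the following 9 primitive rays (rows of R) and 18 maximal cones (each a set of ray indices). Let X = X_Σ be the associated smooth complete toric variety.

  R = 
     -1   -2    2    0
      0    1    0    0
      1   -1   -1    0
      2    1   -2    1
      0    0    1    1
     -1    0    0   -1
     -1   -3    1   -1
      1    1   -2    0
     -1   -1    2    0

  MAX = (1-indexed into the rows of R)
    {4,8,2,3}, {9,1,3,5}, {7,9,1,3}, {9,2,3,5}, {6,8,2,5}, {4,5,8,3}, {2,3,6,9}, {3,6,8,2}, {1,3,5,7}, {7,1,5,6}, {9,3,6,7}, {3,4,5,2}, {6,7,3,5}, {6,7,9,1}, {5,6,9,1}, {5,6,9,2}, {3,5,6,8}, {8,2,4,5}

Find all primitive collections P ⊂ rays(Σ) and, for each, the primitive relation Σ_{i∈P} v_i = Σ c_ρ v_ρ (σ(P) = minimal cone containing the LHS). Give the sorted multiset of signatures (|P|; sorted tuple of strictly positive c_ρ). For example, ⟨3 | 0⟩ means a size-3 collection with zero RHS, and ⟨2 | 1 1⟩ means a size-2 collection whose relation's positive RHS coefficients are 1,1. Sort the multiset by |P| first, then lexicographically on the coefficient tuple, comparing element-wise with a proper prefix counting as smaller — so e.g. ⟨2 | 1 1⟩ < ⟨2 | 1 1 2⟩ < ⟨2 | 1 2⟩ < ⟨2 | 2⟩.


Δ(Σ) — 9 vertices, 14 min non-faces:

  P={8,9}:  v_{8} + v_{9} = 0  so sig = ⟨2 | 0⟩
  P={1,2}:  v_{1} + v_{2} = v_{9}  so sig = ⟨2 | 1⟩
  P={4,6}:  v_{4} + v_{6} = v_{8}  so sig = ⟨2 | 1⟩
  P={1,4}:  v_{1} + v_{4} = v_{3} + v_{5}  so sig = ⟨2 | 1 1⟩
  P={1,8}:  v_{1} + v_{8} = v_{3} + v_{5} + v_{6}  so sig = ⟨2 | 1 1 1⟩
  P={2,7}:  v_{2} + v_{7} = v_{3} + v_{6} + v_{9}  so sig = ⟨2 | 1 1 1⟩
  P={4,9}:  v_{4} + v_{9} = v_{2} + v_{3} + v_{5}  so sig = ⟨2 | 1 1 1⟩
  P={4,7}:  v_{4} + v_{7} = 2·v_{3} + v_{5} + v_{6}  so sig = ⟨2 | 1 1 2⟩
  P={7,8}:  v_{7} + v_{8} = 2·v_{3} + v_{5} + 2·v_{6}  so sig = ⟨2 | 1 2 2⟩
  P={1,3,6}:  v_{1} + v_{3} + v_{6} = v_{7}  so sig = ⟨3 | 1⟩
  P={5,7,9}:  v_{5} + v_{7} + v_{9} = 2·v_{1}  so sig = ⟨3 | 2⟩
  P={2,3,5,6}:  v_{2} + v_{3} + v_{5} + v_{6} = 0  so sig = ⟨4 | 0⟩
  P={2,3,5,8}:  v_{2} + v_{3} + v_{5} + v_{8} = v_{4}  so sig = ⟨4 | 1⟩
  P={3,5,6,9}:  v_{3} + v_{5} + v_{6} + v_{9} = v_{1}  so sig = ⟨4 | 1⟩

Sorted signature multiset PRS(X):
    ⟨2 | 0⟩
    ⟨2 | 1⟩
    ⟨2 | 1⟩
    ⟨2 | 1 1⟩
    ⟨2 | 1 1 1⟩
    ⟨2 | 1 1 1⟩
    ⟨2 | 1 1 1⟩
    ⟨2 | 1 1 2⟩
    ⟨2 | 1 2 2⟩
    ⟨3 | 1⟩
    ⟨3 | 2⟩
    ⟨4 | 0⟩
    ⟨4 | 1⟩
    ⟨4 | 1⟩


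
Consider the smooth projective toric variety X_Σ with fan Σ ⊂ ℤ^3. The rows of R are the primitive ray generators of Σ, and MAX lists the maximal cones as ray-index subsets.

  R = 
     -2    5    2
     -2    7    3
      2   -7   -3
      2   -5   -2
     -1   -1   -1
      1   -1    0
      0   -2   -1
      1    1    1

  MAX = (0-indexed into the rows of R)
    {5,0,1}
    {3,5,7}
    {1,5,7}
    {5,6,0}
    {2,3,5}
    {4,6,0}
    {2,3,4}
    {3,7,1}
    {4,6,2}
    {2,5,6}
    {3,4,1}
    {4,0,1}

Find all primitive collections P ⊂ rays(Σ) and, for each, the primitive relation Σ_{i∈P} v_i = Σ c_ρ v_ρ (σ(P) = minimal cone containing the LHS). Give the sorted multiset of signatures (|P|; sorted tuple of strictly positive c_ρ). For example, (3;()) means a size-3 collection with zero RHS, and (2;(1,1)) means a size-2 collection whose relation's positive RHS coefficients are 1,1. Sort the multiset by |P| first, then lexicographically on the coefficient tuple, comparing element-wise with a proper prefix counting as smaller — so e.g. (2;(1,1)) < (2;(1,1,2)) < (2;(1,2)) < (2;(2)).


The 11 primitive collections of Σ (r=8, n=3):

  P = {0,3}:  v_{0} + v_{3} = 0 — sig = (2;())
  P = {1,2}:  v_{1} + v_{2} = 0 — sig = (2;())
  P = {4,7}:  v_{4} + v_{7} = 0 — sig = (2;())
  P = {0,2}:  v_{0} + v_{2} = v_{6} — sig = (2;(1))
  P = {1,6}:  v_{1} + v_{6} = v_{0} — sig = (2;(1))
  P = {3,6}:  v_{3} + v_{6} = v_{2} — sig = (2;(1))
  P = {4,5}:  v_{4} + v_{5} = v_{6} — sig = (2;(1))
  P = {6,7}:  v_{6} + v_{7} = v_{5} — sig = (2;(1))
  P = {0,7}:  v_{0} + v_{7} = v_{1} + v_{5} — sig = (2;(1,1))
  P = {2,7}:  v_{2} + v_{7} = v_{3} + v_{5} — sig = (2;(1,1))
  P = {1,3,5}:  v_{1} + v_{3} + v_{5} = v_{7} — sig = (3;(1))

Hence PRS(X_Σ) =
    (2;())
    (2;())
    (2;())
    (2;(1))
    (2;(1))
    (2;(1))
    (2;(1))
    (2;(1))
    (2;(1,1))
    (2;(1,1))
    (3;(1))


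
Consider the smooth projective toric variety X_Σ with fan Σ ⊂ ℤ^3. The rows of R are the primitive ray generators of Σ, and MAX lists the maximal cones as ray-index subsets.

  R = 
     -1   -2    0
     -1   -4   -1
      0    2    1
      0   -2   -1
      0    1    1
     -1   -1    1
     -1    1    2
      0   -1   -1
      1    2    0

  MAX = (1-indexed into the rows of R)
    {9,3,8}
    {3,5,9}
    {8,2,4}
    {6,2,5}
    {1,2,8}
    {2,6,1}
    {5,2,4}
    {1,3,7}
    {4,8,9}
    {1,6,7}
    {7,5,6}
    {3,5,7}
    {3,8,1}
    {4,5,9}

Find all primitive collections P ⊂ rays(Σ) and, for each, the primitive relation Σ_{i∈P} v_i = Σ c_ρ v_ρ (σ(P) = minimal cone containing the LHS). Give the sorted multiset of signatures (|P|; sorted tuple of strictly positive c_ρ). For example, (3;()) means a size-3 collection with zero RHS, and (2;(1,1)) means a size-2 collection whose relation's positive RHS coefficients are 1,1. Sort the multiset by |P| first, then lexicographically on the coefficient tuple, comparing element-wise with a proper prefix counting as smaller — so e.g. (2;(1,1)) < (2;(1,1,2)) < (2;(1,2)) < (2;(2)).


Minimal non-faces — 15 found among 9 rays, 14 max cones:

  • {1,9}:  v_{1} + v_{9} = 0  →  sig = (2;())
  • {3,4}:  v_{3} + v_{4} = 0  →  sig = (2;())
  • {5,8}:  v_{5} + v_{8} = 0  →  sig = (2;())
  • {1,4}:  v_{1} + v_{4} = v_{2}  →  sig = (2;(1))
  • {1,5}:  v_{1} + v_{5} = v_{6}  →  sig = (2;(1))
  • {2,3}:  v_{2} + v_{3} = v_{1}  →  sig = (2;(1))
  • {2,9}:  v_{2} + v_{9} = v_{4}  →  sig = (2;(1))
  • {3,6}:  v_{3} + v_{6} = v_{7}  →  sig = (2;(1))
  • {4,7}:  v_{4} + v_{7} = v_{6}  →  sig = (2;(1))
  • {6,8}:  v_{6} + v_{8} = v_{1}  →  sig = (2;(1))
  • {6,9}:  v_{6} + v_{9} = v_{5}  →  sig = (2;(1))
  • {2,7}:  v_{2} + v_{7} = v_{1} + v_{6}  →  sig = (2;(1,1))
  • {4,6}:  v_{4} + v_{6} = v_{2} + v_{5}  →  sig = (2;(1,1))
  • {7,8}:  v_{7} + v_{8} = v_{1} + v_{3}  →  sig = (2;(1,1))
  • {7,9}:  v_{7} + v_{9} = v_{3} + v_{5}  →  sig = (2;(1,1))

Hence PRS(X_Σ) =
    |P|=2: 15 collections, coeffs (), (), (), (1), (1), (1), (1), (1), (1), (1), (1), (1,1), (1,1), (1,1), (1,1)


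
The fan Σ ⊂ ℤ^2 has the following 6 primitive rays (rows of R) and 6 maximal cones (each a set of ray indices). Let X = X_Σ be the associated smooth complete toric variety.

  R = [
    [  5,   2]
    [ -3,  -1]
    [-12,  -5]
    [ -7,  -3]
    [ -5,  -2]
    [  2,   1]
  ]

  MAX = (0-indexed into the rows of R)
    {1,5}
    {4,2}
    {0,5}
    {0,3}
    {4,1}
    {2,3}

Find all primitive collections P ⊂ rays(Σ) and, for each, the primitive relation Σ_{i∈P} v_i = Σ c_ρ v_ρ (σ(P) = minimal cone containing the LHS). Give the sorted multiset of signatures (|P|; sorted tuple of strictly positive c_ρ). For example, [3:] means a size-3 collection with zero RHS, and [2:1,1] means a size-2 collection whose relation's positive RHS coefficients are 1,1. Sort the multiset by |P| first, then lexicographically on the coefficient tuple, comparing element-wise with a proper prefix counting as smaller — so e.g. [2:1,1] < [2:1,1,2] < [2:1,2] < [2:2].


Δ(Σ) — 6 vertices, 9 min non-faces:

  • {0,4}:  v_{0} + v_{4} = 0 ; sig = [2:]
  • {0,1}:  v_{0} + v_{1} = v_{5} ; sig = [2:1]
  • {0,2}:  v_{0} + v_{2} = v_{3} ; sig = [2:1]
  • {3,4}:  v_{3} + v_{4} = v_{2} ; sig = [2:1]
  • {3,5}:  v_{3} + v_{5} = v_{4} ; sig = [2:1]
  • {4,5}:  v_{4} + v_{5} = v_{1} ; sig = [2:1]
  • {1,3}:  v_{1} + v_{3} = 2·v_{4} ; sig = [2:2]
  • {2,5}:  v_{2} + v_{5} = 2·v_{4} ; sig = [2:2]
  • {1,2}:  v_{1} + v_{2} = 3·v_{4} ; sig = [2:3]

Hence PRS(X_Σ) =
[[2:], [2:1], [2:1], [2:1], [2:1], [2:1], [2:2], [2:2], [2:3]]


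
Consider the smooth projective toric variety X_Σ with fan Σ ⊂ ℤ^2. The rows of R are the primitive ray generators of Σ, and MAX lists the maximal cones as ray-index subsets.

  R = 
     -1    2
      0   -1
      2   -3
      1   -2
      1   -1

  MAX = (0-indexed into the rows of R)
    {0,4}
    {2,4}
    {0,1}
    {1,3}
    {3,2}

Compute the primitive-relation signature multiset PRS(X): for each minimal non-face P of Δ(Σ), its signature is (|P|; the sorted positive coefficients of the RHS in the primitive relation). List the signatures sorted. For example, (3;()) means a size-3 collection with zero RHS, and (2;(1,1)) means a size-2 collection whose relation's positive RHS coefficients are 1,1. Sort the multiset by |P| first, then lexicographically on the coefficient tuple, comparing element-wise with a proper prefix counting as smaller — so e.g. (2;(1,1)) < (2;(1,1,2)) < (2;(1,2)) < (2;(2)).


Δ(Σ) — 5 vertices, 5 min non-faces:

  • {0,3}:  v_{0} + v_{3} = 0  ⟹  sig = (2;())
  • {0,2}:  v_{0} + v_{2} = v_{4}  ⟹  sig = (2;(1))
  • {1,4}:  v_{1} + v_{4} = v_{3}  ⟹  sig = (2;(1))
  • {3,4}:  v_{3} + v_{4} = v_{2}  ⟹  sig = (2;(1))
  • {1,2}:  v_{1} + v_{2} = 2·v_{3}  ⟹  sig = (2;(2))

Sorted signature multiset PRS(X):
{ (2;()),  (2;(1)) ×3,  (2;(2)) }


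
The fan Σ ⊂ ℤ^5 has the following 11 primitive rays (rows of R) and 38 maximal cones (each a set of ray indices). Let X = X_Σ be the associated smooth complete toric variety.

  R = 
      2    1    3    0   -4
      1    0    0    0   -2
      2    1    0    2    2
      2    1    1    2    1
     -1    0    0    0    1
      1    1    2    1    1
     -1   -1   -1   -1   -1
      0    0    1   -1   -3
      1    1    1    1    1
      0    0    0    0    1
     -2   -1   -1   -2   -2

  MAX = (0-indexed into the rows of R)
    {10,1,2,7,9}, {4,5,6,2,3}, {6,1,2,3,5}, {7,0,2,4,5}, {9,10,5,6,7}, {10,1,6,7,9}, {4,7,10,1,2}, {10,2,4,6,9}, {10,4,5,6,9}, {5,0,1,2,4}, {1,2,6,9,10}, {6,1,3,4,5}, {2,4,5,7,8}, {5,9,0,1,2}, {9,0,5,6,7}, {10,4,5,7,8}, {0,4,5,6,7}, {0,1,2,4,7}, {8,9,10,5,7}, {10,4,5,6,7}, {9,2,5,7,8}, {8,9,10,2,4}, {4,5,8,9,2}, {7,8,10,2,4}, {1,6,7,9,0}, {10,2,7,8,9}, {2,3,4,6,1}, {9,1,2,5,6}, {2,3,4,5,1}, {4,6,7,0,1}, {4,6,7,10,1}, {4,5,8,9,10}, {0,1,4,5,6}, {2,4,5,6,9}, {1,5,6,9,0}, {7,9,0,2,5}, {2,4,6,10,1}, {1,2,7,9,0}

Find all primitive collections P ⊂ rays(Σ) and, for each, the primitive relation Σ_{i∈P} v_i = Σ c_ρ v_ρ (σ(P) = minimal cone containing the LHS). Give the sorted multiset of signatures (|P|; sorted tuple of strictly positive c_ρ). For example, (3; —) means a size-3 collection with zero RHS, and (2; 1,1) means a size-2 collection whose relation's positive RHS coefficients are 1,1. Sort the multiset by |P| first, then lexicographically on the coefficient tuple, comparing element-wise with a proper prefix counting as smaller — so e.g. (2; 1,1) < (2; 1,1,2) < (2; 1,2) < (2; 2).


Σ has 18 primitive collections:

  {6,8}:  v_{6} + v_{8} = 0 — sig = (2; —)
  {1,8}:  v_{1} + v_{8} = v_{2} + v_{7} — sig = (2; 1,1)
  {3,10}:  v_{3} + v_{10} = v_{1} + v_{4} — sig = (2; 1,1)
  {3,9}:  v_{3} + v_{9} = v_{2} + v_{5} + v_{6} — sig = (2; 1,1,1)
  {3,8}:  v_{3} + v_{8} = v_{1} + v_{2} + v_{4} + v_{5} — sig = (2; 1,1,1,1)
  {0,8}:  v_{0} + v_{8} = v_{2} + v_{5} + 2·v_{7} — sig = (2; 1,1,2)
  {3,7}:  v_{3} + v_{7} = 2·v_{1} + v_{4} + v_{5} — sig = (2; 1,1,2)
  {0,3}:  v_{0} + v_{3} = 3·v_{1} + v_{4} + 2·v_{5} — sig = (2; 1,2,3)
  {0,10}:  v_{0} + v_{10} = 2·v_{7} — sig = (2; 2)
  {1,4,9}:  v_{1} + v_{4} + v_{9} = 0 — sig = (3; —)
  {1,5,7}:  v_{1} + v_{5} + v_{7} = v_{0} — sig = (3; 1)
  {1,5,10}:  v_{1} + v_{5} + v_{10} = v_{7} — sig = (3; 1)
  {2,5,10}:  v_{2} + v_{5} + v_{10} = v_{8} — sig = (3; 1)
  {2,6,7}:  v_{2} + v_{6} + v_{7} = v_{1} — sig = (3; 1)
  {0,4,9}:  v_{0} + v_{4} + v_{9} = v_{5} + v_{7} — sig = (3; 1,1)
  {4,7,9}:  v_{4} + v_{7} + v_{9} = v_{5} + v_{10} — sig = (3; 1,1)
  {0,2,6}:  v_{0} + v_{2} + v_{6} = 2·v_{1} + v_{5} — sig = (3; 1,2)
  {1,2,4,5,6}:  v_{1} + v_{2} + v_{4} + v_{5} + v_{6} = v_{3} — sig = (5; 1)

so the primitive-relation signature multiset is
    |P|=2: 9 collections, coeffs (), (1,1), (1,1), (1,1,1), (1,1,1,1), (1,1,2), (1,1,2), (1,2,3), (2)
    |P|=3: 8 collections, coeffs (), (1), (1), (1), (1), (1,1), (1,1), (1,2)
    |P|=5: 1 collection, coeffs (1)


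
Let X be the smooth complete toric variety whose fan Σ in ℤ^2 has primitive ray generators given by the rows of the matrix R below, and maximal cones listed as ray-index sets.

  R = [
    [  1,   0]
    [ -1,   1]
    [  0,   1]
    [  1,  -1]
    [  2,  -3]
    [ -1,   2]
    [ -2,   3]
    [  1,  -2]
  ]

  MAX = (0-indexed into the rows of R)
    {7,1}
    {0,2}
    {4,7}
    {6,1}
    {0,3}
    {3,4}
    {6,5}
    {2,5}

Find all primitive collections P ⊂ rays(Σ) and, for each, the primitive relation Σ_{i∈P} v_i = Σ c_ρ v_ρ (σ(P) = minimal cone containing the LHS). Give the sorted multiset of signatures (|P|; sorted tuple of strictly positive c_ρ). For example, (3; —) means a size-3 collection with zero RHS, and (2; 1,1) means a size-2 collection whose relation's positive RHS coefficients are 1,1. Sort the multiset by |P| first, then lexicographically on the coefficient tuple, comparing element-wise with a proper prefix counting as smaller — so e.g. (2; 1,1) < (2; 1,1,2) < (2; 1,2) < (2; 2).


Σ has 20 primitive collections:

  • {1,3}:  v_{1} + v_{3} = 0  ⇒ sig = (2; —)
  • {4,6}:  v_{4} + v_{6} = 0  ⇒ sig = (2; —)
  • {5,7}:  v_{5} + v_{7} = 0  ⇒ sig = (2; —)
  • {0,1}:  v_{0} + v_{1} = v_{2}  ⇒ sig = (2; 1)
  • {1,2}:  v_{1} + v_{2} = v_{5}  ⇒ sig = (2; 1)
  • {1,4}:  v_{1} + v_{4} = v_{7}  ⇒ sig = (2; 1)
  • {1,5}:  v_{1} + v_{5} = v_{6}  ⇒ sig = (2; 1)
  • {2,3}:  v_{2} + v_{3} = v_{0}  ⇒ sig = (2; 1)
  • {2,7}:  v_{2} + v_{7} = v_{3}  ⇒ sig = (2; 1)
  • {3,5}:  v_{3} + v_{5} = v_{2}  ⇒ sig = (2; 1)
  • {3,6}:  v_{3} + v_{6} = v_{5}  ⇒ sig = (2; 1)
  • {3,7}:  v_{3} + v_{7} = v_{4}  ⇒ sig = (2; 1)
  • {4,5}:  v_{4} + v_{5} = v_{3}  ⇒ sig = (2; 1)
  • {6,7}:  v_{6} + v_{7} = v_{1}  ⇒ sig = (2; 1)
  • {0,6}:  v_{0} + v_{6} = v_{2} + v_{5}  ⇒ sig = (2; 1,1)
  • {0,5}:  v_{0} + v_{5} = 2·v_{2}  ⇒ sig = (2; 2)
  • {0,7}:  v_{0} + v_{7} = 2·v_{3}  ⇒ sig = (2; 2)
  • {2,4}:  v_{2} + v_{4} = 2·v_{3}  ⇒ sig = (2; 2)
  • {2,6}:  v_{2} + v_{6} = 2·v_{5}  ⇒ sig = (2; 2)
  • {0,4}:  v_{0} + v_{4} = 3·v_{3}  ⇒ sig = (2; 3)

Signatures (|P|; sorted positive RHS coefficients), sorted:
    |P|=2: 20 collections, coeffs (), (), (), (1), (1), (1), (1), (1), (1), (1), (1), (1), (1), (1), (1,1), (2), (2), (2), (2), (3)


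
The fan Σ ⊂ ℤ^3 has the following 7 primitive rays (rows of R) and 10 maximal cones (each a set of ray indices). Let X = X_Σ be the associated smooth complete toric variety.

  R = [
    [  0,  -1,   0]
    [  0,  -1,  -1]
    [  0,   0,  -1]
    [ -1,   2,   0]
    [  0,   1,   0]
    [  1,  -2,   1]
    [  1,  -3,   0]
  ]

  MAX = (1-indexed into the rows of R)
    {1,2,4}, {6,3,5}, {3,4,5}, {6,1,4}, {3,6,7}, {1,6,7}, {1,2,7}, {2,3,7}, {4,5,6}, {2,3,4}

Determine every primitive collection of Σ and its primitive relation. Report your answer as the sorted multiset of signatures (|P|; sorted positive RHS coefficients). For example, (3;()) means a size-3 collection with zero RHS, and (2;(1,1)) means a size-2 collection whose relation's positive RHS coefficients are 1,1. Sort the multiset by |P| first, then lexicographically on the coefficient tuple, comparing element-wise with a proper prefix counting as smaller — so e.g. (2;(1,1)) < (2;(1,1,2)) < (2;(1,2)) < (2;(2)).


Primitive collections (7):

  P={1,5}:  v_{1} + v_{5} = 0  ⟹  sig = (2;())
  P={1,3}:  v_{1} + v_{3} = v_{2}  ⟹  sig = (2;(1))
  P={2,5}:  v_{2} + v_{5} = v_{3}  ⟹  sig = (2;(1))
  P={2,6}:  v_{2} + v_{6} = v_{7}  ⟹  sig = (2;(1))
  P={4,7}:  v_{4} + v_{7} = v_{1}  ⟹  sig = (2;(1))
  P={5,7}:  v_{5} + v_{7} = v_{3} + v_{6}  ⟹  sig = (2;(1,1))
  P={3,4,6}:  v_{3} + v_{4} + v_{6} = 0  ⟹  sig = (3;())

Signatures (|P|; sorted positive RHS coefficients), sorted:
    |P|=2: 6 collections, coeffs (), (1), (1), (1), (1), (1,1)
    |P|=3: 1 collection, coeffs ()


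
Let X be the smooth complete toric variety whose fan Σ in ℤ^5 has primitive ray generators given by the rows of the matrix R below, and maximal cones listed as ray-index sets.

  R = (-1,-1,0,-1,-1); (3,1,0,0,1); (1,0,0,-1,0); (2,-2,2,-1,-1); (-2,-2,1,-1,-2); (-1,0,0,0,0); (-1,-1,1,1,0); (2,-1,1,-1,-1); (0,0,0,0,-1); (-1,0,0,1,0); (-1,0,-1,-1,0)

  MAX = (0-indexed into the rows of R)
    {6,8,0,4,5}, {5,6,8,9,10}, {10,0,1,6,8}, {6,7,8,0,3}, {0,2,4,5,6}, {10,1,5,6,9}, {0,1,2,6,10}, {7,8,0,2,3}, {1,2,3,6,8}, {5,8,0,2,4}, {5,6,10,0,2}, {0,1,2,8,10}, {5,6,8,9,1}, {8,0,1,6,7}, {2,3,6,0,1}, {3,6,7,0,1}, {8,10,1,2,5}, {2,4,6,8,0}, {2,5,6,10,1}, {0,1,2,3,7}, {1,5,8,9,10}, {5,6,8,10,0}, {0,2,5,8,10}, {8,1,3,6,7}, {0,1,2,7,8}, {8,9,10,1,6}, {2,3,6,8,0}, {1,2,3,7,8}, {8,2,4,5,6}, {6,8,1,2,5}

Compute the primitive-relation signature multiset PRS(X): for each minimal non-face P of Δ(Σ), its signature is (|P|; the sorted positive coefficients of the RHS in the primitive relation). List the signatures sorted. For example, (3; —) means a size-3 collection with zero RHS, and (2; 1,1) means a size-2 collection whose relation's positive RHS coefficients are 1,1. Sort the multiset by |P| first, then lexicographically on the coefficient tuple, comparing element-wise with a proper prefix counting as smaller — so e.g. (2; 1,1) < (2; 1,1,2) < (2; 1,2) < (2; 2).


The 20 primitive collections of Σ (r=11, n=5):

  P = {2,9}:  v_{2} + v_{9} = 0  so sig = (2; —)
  P = {3,9}:  v_{3} + v_{9} = v_{6} + v_{7}  so sig = (2; 1,1)
  P = {0,9}:  v_{0} + v_{9} = v_{6} + v_{8} + v_{10}  so sig = (2; 1,1,1)
  P = {4,9}:  v_{4} + v_{9} = v_{0} + v_{5} + v_{6} + v_{8}  so sig = (2; 1,1,1,1)
  P = {7,9}:  v_{7} + v_{9} = v_{0} + v_{1} + v_{6} + v_{8}  so sig = (2; 1,1,1,1)
  P = {3,10}:  v_{3} + v_{10} = 2·v_{0} + v_{1} + v_{2} + v_{6}  so sig = (2; 1,1,1,2)
  P = {1,4}:  v_{1} + v_{4} = 2·v_{2} + v_{6} + v_{8}  so sig = (2; 1,1,2)
  P = {5,7}:  v_{5} + v_{7} = 2·v_{2} + v_{6} + v_{8}  so sig = (2; 1,1,2)
  P = {4,10}:  v_{4} + v_{10} = 2·v_{0} + v_{5}  so sig = (2; 1,2)
  P = {7,10}:  v_{7} + v_{10} = 2·v_{0} + v_{1}  so sig = (2; 1,2)
  P = {4,7}:  v_{4} + v_{7} = v_{0} + 3·v_{2} + 2·v_{6} + 2·v_{8}  so sig = (2; 1,2,2,3)
  P = {3,5}:  v_{3} + v_{5} = 3·v_{2} + 2·v_{6} + v_{8}  so sig = (2; 1,2,3)
  P = {3,4}:  v_{3} + v_{4} = v_{0} + 4·v_{2} + 3·v_{6} + 2·v_{8}  so sig = (2; 1,2,3,4)
  P = {0,1,5}:  v_{0} + v_{1} + v_{5} = v_{2}  so sig = (3; 1)
  P = {2,6,7}:  v_{2} + v_{6} + v_{7} = v_{3}  so sig = (3; 1)
  P = {2,6,8,10}:  v_{2} + v_{6} + v_{8} + v_{10} = v_{0}  so sig = (4; 1)
  P = {0,1,3,8}:  v_{0} + v_{1} + v_{3} + v_{8} = 2·v_{7}  so sig = (4; 2)
  P = {1,5,6,8,10}:  v_{1} + v_{5} + v_{6} + v_{8} + v_{10} = 0  so sig = (5; —)
  P = {0,1,2,6,8}:  v_{0} + v_{1} + v_{2} + v_{6} + v_{8} = v_{7}  so sig = (5; 1)
  P = {0,2,5,6,8}:  v_{0} + v_{2} + v_{5} + v_{6} + v_{8} = v_{4}  so sig = (5; 1)

Signatures (|P|; sorted positive RHS coefficients), sorted:
    |P|=2: 13 collections, coeffs (), (1,1), (1,1,1), (1,1,1,1), (1,1,1,1), (1,1,1,2), (1,1,2), (1,1,2), (1,2), (1,2), (1,2,2,3), (1,2,3), (1,2,3,4)
    |P|=3: 2 collections, coeffs (1), (1)
    |P|=4: 2 collections, coeffs (1), (2)
    |P|=5: 3 collections, coeffs (), (1), (1)


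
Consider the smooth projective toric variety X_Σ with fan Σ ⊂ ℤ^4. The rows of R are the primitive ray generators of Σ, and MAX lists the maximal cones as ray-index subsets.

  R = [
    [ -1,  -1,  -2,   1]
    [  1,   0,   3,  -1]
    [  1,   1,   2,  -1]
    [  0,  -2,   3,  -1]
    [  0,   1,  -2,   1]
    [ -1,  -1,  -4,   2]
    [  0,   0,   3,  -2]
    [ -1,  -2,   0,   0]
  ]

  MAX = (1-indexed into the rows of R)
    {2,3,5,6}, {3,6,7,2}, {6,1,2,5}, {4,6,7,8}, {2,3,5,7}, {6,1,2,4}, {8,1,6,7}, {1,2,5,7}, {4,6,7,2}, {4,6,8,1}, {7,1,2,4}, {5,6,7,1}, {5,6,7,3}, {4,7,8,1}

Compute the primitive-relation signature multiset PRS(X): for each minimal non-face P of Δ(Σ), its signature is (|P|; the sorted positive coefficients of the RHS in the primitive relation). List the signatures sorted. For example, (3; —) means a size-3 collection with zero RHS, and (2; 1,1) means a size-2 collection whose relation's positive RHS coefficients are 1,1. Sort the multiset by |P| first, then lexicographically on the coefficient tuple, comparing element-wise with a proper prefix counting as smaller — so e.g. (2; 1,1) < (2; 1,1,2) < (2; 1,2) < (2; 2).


9 collections generate NE(X_Σ); each relation:

  P={1,3}:  v_{1} + v_{3} = 0  so sig = (2; —)
  P={2,8}:  v_{2} + v_{8} = v_{4}  so sig = (2; 1)
  P={5,8}:  v_{5} + v_{8} = v_{1}  so sig = (2; 1)
  P={4,5}:  v_{4} + v_{5} = v_{1} + v_{2}  so sig = (2; 1,1)
  P={3,8}:  v_{3} + v_{8} = v_{2} + v_{6} + v_{7}  so sig = (2; 1,1,1)
  P={3,4}:  v_{3} + v_{4} = 2·v_{2} + v_{6} + v_{7}  so sig = (2; 1,1,2)
  P={2,5,6,7}:  v_{2} + v_{5} + v_{6} + v_{7} = 0  so sig = (4; —)
  P={1,2,6,7}:  v_{1} + v_{2} + v_{6} + v_{7} = v_{8}  so sig = (4; 1)
  P={1,4,6,7}:  v_{1} + v_{4} + v_{6} + v_{7} = 2·v_{8}  so sig = (4; 2)

Sorted signature multiset PRS(X):
[(2; —), (2; 1), (2; 1), (2; 1,1), (2; 1,1,1), (2; 1,1,2), (4; —), (4; 1), (4; 2)]


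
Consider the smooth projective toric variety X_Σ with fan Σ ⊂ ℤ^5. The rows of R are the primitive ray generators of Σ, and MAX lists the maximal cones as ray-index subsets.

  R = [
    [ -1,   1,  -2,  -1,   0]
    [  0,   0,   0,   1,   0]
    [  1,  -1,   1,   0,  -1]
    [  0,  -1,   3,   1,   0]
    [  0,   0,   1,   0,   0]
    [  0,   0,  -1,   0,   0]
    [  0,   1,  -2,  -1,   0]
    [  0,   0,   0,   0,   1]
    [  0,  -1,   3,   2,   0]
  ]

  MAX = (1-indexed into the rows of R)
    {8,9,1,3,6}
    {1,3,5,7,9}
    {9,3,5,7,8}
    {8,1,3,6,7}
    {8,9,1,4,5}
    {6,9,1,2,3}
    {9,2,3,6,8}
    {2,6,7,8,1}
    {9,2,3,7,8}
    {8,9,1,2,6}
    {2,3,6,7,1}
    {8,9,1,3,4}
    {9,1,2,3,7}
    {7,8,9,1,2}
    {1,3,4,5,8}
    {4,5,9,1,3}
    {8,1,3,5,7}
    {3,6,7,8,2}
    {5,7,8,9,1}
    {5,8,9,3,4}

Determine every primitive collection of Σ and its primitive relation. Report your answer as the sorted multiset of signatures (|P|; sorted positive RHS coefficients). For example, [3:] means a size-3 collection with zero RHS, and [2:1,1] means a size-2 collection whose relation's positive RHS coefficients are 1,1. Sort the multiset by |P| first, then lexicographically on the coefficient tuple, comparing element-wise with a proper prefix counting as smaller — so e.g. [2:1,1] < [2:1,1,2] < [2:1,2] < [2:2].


9 minimal non-faces of Δ(Σ) (on 9 rays):

  • {5,6}:  v_{5} + v_{6} = 0 — sig = [2:]
  • {2,4}:  v_{2} + v_{4} = v_{9} — sig = [2:1]
  • {4,7}:  v_{4} + v_{7} = v_{5} — sig = [2:1]
  • {2,5}:  v_{2} + v_{5} = v_{7} + v_{9} — sig = [2:1,1]
  • {4,6}:  v_{4} + v_{6} = v_{1} + v_{3} + v_{8} + v_{9} — sig = [2:1,1,1,1]
  • {6,7,9}:  v_{6} + v_{7} + v_{9} = v_{2} — sig = [3:1]
  • {1,2,3,8}:  v_{1} + v_{2} + v_{3} + v_{8} = v_{6} — sig = [4:1]
  • {1,3,7,8,9}:  v_{1} + v_{3} + v_{7} + v_{8} + v_{9} = 0 — sig = [5:]
  • {1,3,5,8,9}:  v_{1} + v_{3} + v_{5} + v_{8} + v_{9} = v_{4} — sig = [5:1]

Sorted signature multiset PRS(X):
[[2:], [2:1], [2:1], [2:1,1], [2:1,1,1,1], [3:1], [4:1], [5:], [5:1]]


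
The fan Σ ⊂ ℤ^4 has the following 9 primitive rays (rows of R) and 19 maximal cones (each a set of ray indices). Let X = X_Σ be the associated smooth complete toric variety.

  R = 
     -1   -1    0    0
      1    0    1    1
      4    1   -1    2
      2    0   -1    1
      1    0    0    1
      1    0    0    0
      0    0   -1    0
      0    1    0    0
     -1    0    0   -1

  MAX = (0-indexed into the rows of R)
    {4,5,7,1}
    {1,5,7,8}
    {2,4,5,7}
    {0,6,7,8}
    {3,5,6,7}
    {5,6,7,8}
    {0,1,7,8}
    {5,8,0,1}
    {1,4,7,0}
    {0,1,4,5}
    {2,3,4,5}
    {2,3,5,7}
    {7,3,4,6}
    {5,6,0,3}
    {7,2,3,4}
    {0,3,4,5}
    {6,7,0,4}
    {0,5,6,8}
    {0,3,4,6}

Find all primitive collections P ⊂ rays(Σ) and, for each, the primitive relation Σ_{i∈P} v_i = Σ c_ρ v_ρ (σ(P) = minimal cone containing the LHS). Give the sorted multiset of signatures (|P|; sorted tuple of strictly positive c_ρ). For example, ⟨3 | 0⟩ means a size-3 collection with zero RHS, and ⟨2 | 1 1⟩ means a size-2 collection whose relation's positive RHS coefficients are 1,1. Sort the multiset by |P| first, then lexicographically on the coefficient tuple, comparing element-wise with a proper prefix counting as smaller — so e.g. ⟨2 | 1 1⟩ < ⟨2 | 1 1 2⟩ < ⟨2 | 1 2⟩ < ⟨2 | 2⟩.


The 12 primitive collections of Σ (r=9, n=4):

  P={4,8}:  v_{4} + v_{8} = 0  ⟹  sig = ⟨2 | 0⟩
  P={1,6}:  v_{1} + v_{6} = v_{4}  ⟹  sig = ⟨2 | 1⟩
  P={0,2}:  v_{0} + v_{2} = v_{3} + v_{4}  ⟹  sig = ⟨2 | 1 1⟩
  P={3,8}:  v_{3} + v_{8} = v_{5} + v_{6}  ⟹  sig = ⟨2 | 1 1⟩
  P={2,8}:  v_{2} + v_{8} = v_{3} + v_{5} + v_{7}  ⟹  sig = ⟨2 | 1 1 1⟩
  P={1,3}:  v_{1} + v_{3} = 2·v_{4} + v_{5}  ⟹  sig = ⟨2 | 1 2⟩
  P={2,6}:  v_{2} + v_{6} = 2·v_{3} + v_{7}  ⟹  sig = ⟨2 | 1 2⟩
  P={1,2}:  v_{1} + v_{2} = 3·v_{4} + 2·v_{5} + v_{7}  ⟹  sig = ⟨2 | 1 2 3⟩
  P={0,5,7}:  v_{0} + v_{5} + v_{7} = 0  ⟹  sig = ⟨3 | 0⟩
  P={4,5,6}:  v_{4} + v_{5} + v_{6} = v_{3}  ⟹  sig = ⟨3 | 1⟩
  P={0,3,7}:  v_{0} + v_{3} + v_{7} = v_{4} + v_{6}  ⟹  sig = ⟨3 | 1 1⟩
  P={3,4,5,7}:  v_{3} + v_{4} + v_{5} + v_{7} = v_{2}  ⟹  sig = ⟨4 | 1⟩

Sorted signature multiset PRS(X):
    ⟨2 | 0⟩
    ⟨2 | 1⟩
    ⟨2 | 1 1⟩
    ⟨2 | 1 1⟩
    ⟨2 | 1 1 1⟩
    ⟨2 | 1 2⟩
    ⟨2 | 1 2⟩
    ⟨2 | 1 2 3⟩
    ⟨3 | 0⟩
    ⟨3 | 1⟩
    ⟨3 | 1 1⟩
    ⟨4 | 1⟩


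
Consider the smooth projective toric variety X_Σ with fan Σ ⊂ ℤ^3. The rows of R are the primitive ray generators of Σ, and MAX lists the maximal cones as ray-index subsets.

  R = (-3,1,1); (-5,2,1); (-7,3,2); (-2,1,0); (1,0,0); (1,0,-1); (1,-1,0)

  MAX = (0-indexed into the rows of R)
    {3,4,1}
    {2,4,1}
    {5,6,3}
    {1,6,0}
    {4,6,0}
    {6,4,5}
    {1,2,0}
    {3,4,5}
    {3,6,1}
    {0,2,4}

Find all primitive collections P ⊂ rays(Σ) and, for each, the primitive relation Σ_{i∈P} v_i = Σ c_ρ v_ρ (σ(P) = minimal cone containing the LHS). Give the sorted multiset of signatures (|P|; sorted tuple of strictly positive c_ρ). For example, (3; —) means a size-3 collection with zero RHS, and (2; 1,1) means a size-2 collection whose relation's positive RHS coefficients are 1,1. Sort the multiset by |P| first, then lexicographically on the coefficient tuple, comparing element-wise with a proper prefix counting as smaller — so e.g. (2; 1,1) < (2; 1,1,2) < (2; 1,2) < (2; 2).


The 9 primitive collections of Σ (r=7, n=3):

  {0,3}:  v_{0} + v_{3} = v_{1}  ⟹  sig = (2; 1)
  {0,5}:  v_{0} + v_{5} = v_{3}  ⟹  sig = (2; 1)
  {2,5}:  v_{2} + v_{5} = v_{1} + v_{3} + v_{4}  ⟹  sig = (2; 1,1,1)
  {2,3}:  v_{2} + v_{3} = 2·v_{1} + v_{4}  ⟹  sig = (2; 1,2)
  {1,5}:  v_{1} + v_{5} = 2·v_{3}  ⟹  sig = (2; 2)
  {2,6}:  v_{2} + v_{6} = 2·v_{0}  ⟹  sig = (2; 2)
  {3,4,6}:  v_{3} + v_{4} + v_{6} = 0  ⟹  sig = (3; —)
  {0,1,4}:  v_{0} + v_{1} + v_{4} = v_{2}  ⟹  sig = (3; 1)
  {1,4,6}:  v_{1} + v_{4} + v_{6} = v_{0}  ⟹  sig = (3; 1)

Hence PRS(X_Σ) =
[(2; 1), (2; 1), (2; 1,1,1), (2; 1,2), (2; 2), (2; 2), (3; —), (3; 1), (3; 1)]


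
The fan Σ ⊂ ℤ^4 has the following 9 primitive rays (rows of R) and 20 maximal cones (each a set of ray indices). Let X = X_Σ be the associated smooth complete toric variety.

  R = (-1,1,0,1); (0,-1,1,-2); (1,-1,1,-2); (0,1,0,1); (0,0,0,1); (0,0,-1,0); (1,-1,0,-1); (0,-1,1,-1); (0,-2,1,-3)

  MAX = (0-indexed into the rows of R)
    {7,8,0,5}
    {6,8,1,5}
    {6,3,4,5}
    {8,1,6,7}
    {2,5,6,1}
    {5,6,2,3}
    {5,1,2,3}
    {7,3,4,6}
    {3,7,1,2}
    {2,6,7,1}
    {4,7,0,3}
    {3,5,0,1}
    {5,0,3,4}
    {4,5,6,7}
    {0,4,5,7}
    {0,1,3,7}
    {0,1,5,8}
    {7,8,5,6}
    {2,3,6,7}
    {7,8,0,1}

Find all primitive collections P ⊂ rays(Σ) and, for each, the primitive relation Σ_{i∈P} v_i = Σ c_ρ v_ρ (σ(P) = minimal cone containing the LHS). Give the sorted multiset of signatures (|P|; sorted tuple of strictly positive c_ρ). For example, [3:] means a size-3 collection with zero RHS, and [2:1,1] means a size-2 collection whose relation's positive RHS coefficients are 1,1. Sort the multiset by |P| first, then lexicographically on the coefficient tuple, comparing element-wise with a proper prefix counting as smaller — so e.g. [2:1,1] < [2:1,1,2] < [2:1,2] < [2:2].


|primitive collections| = 11. Relations:

  P={0,6}:  v_{0} + v_{6} = 0  →  sig = [2:]
  P={1,4}:  v_{1} + v_{4} = v_{7}  →  sig = [2:1]
  P={3,8}:  v_{3} + v_{8} = v_{1}  →  sig = [2:1]
  P={0,2}:  v_{0} + v_{2} = v_{1} + v_{3}  →  sig = [2:1,1]
  P={2,4}:  v_{2} + v_{4} = v_{3} + v_{6} + v_{7}  →  sig = [2:1,1,1]
  P={2,8}:  v_{2} + v_{8} = 2·v_{1} + v_{6}  →  sig = [2:1,2]
  P={4,8}:  v_{4} + v_{8} = v_{5} + 2·v_{7}  →  sig = [2:1,2]
  P={3,5,7}:  v_{3} + v_{5} + v_{7} = 0  →  sig = [3:]
  P={1,3,6}:  v_{1} + v_{3} + v_{6} = v_{2}  →  sig = [3:1]
  P={1,5,7}:  v_{1} + v_{5} + v_{7} = v_{8}  →  sig = [3:1]
  P={2,5,7}:  v_{2} + v_{5} + v_{7} = v_{1} + v_{6}  →  sig = [3:1,1]

Signatures (|P|; sorted positive RHS coefficients), sorted:
{ [2:],  [2:1] ×2,  [2:1,1],  [2:1,1,1],  [2:1,2] ×2,  [3:],  [3:1] ×2,  [3:1,1] }


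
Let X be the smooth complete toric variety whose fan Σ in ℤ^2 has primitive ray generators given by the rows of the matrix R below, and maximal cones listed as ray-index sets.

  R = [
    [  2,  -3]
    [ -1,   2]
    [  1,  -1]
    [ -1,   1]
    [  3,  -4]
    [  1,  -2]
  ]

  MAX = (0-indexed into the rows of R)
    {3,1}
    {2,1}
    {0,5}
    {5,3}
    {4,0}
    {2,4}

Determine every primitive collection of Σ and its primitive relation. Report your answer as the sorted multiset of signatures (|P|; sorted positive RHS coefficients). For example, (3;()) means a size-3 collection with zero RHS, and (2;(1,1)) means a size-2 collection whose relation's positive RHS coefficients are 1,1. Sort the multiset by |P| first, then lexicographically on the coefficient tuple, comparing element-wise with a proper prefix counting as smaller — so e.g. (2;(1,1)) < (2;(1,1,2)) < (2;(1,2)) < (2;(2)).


Σ has 9 primitive collections:

  {1,5}:  v_{1} + v_{5} = 0 — sig = (2;())
  {2,3}:  v_{2} + v_{3} = 0 — sig = (2;())
  {0,1}:  v_{0} + v_{1} = v_{2} — sig = (2;(1))
  {0,2}:  v_{0} + v_{2} = v_{4} — sig = (2;(1))
  {0,3}:  v_{0} + v_{3} = v_{5} — sig = (2;(1))
  {2,5}:  v_{2} + v_{5} = v_{0} — sig = (2;(1))
  {3,4}:  v_{3} + v_{4} = v_{0} — sig = (2;(1))
  {1,4}:  v_{1} + v_{4} = 2·v_{2} — sig = (2;(2))
  {4,5}:  v_{4} + v_{5} = 2·v_{0} — sig = (2;(2))

Signatures (|P|; sorted positive RHS coefficients), sorted:
    (2;())
    (2;())
    (2;(1))
    (2;(1))
    (2;(1))
    (2;(1))
    (2;(1))
    (2;(2))
    (2;(2))


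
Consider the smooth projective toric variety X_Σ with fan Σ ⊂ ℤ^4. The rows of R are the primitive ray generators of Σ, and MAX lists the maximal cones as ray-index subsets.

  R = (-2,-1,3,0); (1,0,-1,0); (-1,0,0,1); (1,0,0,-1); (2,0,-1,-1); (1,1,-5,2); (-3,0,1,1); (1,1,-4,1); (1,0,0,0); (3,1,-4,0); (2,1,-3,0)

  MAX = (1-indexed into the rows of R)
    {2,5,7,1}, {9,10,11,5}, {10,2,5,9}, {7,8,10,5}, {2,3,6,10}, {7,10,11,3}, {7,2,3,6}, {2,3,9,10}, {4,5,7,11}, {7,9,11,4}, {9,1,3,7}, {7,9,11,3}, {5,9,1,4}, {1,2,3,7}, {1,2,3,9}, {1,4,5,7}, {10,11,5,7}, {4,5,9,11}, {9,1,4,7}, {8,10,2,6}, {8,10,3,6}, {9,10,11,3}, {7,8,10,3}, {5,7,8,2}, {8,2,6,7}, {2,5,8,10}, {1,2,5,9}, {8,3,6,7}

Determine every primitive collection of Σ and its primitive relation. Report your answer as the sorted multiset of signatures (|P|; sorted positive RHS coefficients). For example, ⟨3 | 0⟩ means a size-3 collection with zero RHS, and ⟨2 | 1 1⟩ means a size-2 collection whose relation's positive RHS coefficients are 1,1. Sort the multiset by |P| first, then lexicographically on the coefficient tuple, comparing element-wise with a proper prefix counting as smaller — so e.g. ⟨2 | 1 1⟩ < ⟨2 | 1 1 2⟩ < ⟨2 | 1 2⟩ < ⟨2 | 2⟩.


Δ(Σ) — 11 vertices, 22 min non-faces:

  P = {1,11}:  v_{1} + v_{11} = 0  so sig = ⟨2 | 0⟩
  P = {3,4}:  v_{3} + v_{4} = 0  so sig = ⟨2 | 0⟩
  P = {1,10}:  v_{1} + v_{10} = v_{2}  so sig = ⟨2 | 1⟩
  P = {2,4}:  v_{2} + v_{4} = v_{5}  so sig = ⟨2 | 1⟩
  P = {2,11}:  v_{2} + v_{11} = v_{10}  so sig = ⟨2 | 1⟩
  P = {3,5}:  v_{3} + v_{5} = v_{2}  so sig = ⟨2 | 1⟩
  P = {4,6}:  v_{4} + v_{6} = v_{2} + v_{8}  so sig = ⟨2 | 1 1⟩
  P = {4,10}:  v_{4} + v_{10} = v_{5} + v_{11}  so sig = ⟨2 | 1 1⟩
  P = {8,9}:  v_{8} + v_{9} = v_{3} + v_{10}  so sig = ⟨2 | 1 1⟩
  P = {4,8}:  v_{4} + v_{8} = v_{5} + v_{7} + v_{10}  so sig = ⟨2 | 1 1 1⟩
  P = {6,11}:  v_{6} + v_{11} = v_{3} + v_{8} + v_{10}  so sig = ⟨2 | 1 1 1⟩
  P = {6,9}:  v_{6} + v_{9} = v_{2} + 2·v_{3} + v_{10}  so sig = ⟨2 | 1 1 2⟩
  P = {1,6}:  v_{1} + v_{6} = 3·v_{2} + v_{3} + v_{7}  so sig = ⟨2 | 1 1 3⟩
  P = {1,8}:  v_{1} + v_{8} = 2·v_{2} + v_{7}  so sig = ⟨2 | 1 2⟩
  P = {5,6}:  v_{5} + v_{6} = 2·v_{2} + v_{8}  so sig = ⟨2 | 1 2⟩
  P = {8,11}:  v_{8} + v_{11} = v_{7} + 2·v_{10}  so sig = ⟨2 | 1 2⟩
  P = {5,7,9}:  v_{5} + v_{7} + v_{9} = 0  so sig = ⟨3 | 0⟩
  P = {2,3,8}:  v_{2} + v_{3} + v_{8} = v_{6}  so sig = ⟨3 | 1⟩
  P = {2,7,9}:  v_{2} + v_{7} + v_{9} = v_{3}  so sig = ⟨3 | 1⟩
  P = {2,7,10}:  v_{2} + v_{7} + v_{10} = v_{8}  so sig = ⟨3 | 1⟩
  P = {7,9,10}:  v_{7} + v_{9} + v_{10} = v_{3} + v_{11}  so sig = ⟨3 | 1 1⟩
  P = {6,7,10}:  v_{6} + v_{7} + v_{10} = v_{3} + 2·v_{8}  so sig = ⟨3 | 1 2⟩

so the primitive-relation signature multiset is
[⟨2 | 0⟩, ⟨2 | 0⟩, ⟨2 | 1⟩, ⟨2 | 1⟩, ⟨2 | 1⟩, ⟨2 | 1⟩, ⟨2 | 1 1⟩, ⟨2 | 1 1⟩, ⟨2 | 1 1⟩, ⟨2 | 1 1 1⟩, ⟨2 | 1 1 1⟩, ⟨2 | 1 1 2⟩, ⟨2 | 1 1 3⟩, ⟨2 | 1 2⟩, ⟨2 | 1 2⟩, ⟨2 | 1 2⟩, ⟨3 | 0⟩, ⟨3 | 1⟩, ⟨3 | 1⟩, ⟨3 | 1⟩, ⟨3 | 1 1⟩, ⟨3 | 1 2⟩]
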